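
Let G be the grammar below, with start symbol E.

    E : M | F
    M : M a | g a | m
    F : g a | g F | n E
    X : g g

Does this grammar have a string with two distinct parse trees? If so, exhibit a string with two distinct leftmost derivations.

Witness: g a

Derivation 1: E ⇒ M ⇒ g a
Derivation 2: E ⇒ F ⇒ g a

Two distinct leftmost derivations for the same string.

Ambiguous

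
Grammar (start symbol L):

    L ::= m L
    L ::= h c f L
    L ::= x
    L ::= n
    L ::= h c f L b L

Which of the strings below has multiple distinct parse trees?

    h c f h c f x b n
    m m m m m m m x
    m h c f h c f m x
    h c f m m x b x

h c f h c f x b n: 2 trees
m m m m m m m x: 1 tree
m h c f h c f m x: 1 tree
h c f m m x b x: 1 tree

h c f h c f x b n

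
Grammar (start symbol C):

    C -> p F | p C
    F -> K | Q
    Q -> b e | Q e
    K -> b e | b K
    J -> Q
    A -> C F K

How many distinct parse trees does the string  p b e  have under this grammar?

Parse trees for p b e:
  [C p [F [K b e]]]
  [C p [F [Q b e]]]

2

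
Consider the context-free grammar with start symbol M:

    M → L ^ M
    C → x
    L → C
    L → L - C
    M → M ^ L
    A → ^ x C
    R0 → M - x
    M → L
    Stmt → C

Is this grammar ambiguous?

Witness: x ^ x

Derivation 1: M ⇒ L ^ M ⇒ C ^ M ⇒ x ^ M ⇒ x ^ L ⇒ x ^ C ⇒ x ^ x
Derivation 2: M ⇒ M ^ L ⇒ L ^ L ⇒ C ^ L ⇒ x ^ L ⇒ x ^ C ⇒ x ^ x

Two distinct leftmost derivations for the same string.

Ambiguous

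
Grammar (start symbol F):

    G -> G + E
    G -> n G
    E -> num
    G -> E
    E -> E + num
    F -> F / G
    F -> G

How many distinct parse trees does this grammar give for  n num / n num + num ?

3

Parse trees for n num / n num + num:
  [F [F [G n [G [E num]]]] / [G [G n [G [E num]]] + [E num]]]
  [F [F [G n [G [E num]]]] / [G n [G [G [E num]] + [E num]]]]
  [F [F [G n [G [E num]]]] / [G n [G [E [E num] + num]]]]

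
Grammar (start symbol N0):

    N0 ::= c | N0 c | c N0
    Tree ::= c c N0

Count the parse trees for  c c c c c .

Parse trees for c c c c c (showing first 6 of 16):
  [N0 [N0 [N0 [N0 [N0 c] c] c] c] c]
  [N0 [N0 [N0 [N0 c [N0 c]] c] c] c]
  [N0 [N0 [N0 c [N0 [N0 c] c]] c] c]
  [N0 [N0 [N0 c [N0 c [N0 c]]] c] c]
  [N0 [N0 c [N0 [N0 [N0 c] c] c]] c]
  [N0 [N0 c [N0 [N0 c [N0 c]] c]] c]

16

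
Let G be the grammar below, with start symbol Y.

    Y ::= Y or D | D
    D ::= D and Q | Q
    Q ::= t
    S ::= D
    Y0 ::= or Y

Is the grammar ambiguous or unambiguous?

(S, Y0 are unreachable from Y, so their rules don't affect L(Y).) The grammar is stratified — Y handles 'or' (left-recursive), D handles 'and', Q atoms. Each operator has a fixed associativity and precedence level, so every string has one parse.

Unambiguous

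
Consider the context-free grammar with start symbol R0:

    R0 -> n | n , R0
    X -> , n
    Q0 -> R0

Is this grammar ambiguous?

Unambiguous

Only R0 is reachable from R0; ignoring the rest: The reachable grammar is A → atom sep A | atom. Each atom is followed by either the separator (recurse) or end-of-string (stop) — no choice point.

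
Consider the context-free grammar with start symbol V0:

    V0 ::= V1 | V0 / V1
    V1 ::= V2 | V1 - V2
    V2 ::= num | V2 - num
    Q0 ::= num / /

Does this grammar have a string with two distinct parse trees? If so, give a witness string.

Ambiguous

Witness: num - num

Derivation 1: V0 ⇒ V1 ⇒ V2 ⇒ V2 - num ⇒ num - num
Derivation 2: V0 ⇒ V1 ⇒ V1 - V2 ⇒ V2 - V2 ⇒ num - V2 ⇒ num - num

Two distinct leftmost derivations for the same string.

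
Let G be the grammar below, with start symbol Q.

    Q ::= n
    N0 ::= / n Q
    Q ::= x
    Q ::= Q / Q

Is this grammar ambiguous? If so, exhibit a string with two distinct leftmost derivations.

Ambiguous

Witness: n / n / n

Derivation 1: Q ⇒ Q / Q ⇒ n / Q ⇒ n / Q / Q ⇒ n / n / Q ⇒ n / n / n
Derivation 2: Q ⇒ Q / Q ⇒ Q / Q / Q ⇒ n / Q / Q ⇒ n / n / Q ⇒ n / n / n

Two distinct leftmost derivations for the same string.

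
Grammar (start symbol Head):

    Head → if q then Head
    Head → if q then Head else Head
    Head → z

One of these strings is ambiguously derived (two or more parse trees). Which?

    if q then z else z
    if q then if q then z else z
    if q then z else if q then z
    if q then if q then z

if q then if q then z else z

if q then z else z: 1 tree
if q then if q then z else z: 2 trees
if q then z else if q then z: 1 tree
if q then if q then z: 1 tree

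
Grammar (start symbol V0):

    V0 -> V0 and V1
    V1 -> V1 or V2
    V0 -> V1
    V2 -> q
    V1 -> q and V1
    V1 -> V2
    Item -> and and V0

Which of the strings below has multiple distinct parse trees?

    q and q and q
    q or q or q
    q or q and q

q and q and q

q and q and q: 4 trees
q or q or q: 1 tree
q or q and q: 1 tree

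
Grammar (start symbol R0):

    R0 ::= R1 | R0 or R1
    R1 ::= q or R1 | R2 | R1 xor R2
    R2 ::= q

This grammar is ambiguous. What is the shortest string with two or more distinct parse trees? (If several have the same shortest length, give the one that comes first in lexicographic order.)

length 1: no string has ≥2 trees
length 3: q or q has 2 parse trees

Two derivations of q or q:
  R0 ⇒ R1 ⇒ q or R1 ⇒ q or R2 ⇒ q or q
  R0 ⇒ R0 or R1 ⇒ R1 or R1 ⇒ R2 or R1 ⇒ q or R1 ⇒ q or R2 ⇒ q or q

q or q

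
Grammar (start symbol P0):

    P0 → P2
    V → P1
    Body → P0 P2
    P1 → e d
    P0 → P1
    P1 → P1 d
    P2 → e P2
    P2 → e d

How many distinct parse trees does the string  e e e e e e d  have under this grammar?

1

Parse trees for e e e e e e d:
  [P0 [P2 e [P2 e [P2 e [P2 e [P2 e [P2 e d]]]]]]]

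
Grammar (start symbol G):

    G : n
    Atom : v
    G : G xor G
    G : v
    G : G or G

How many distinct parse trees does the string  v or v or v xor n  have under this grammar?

5

Parse trees for v or v or v xor n:
  [G [G [G v] or [G [G v] or [G v]]] xor [G n]]
  [G [G [G [G v] or [G v]] or [G v]] xor [G n]]
  [G [G v] or [G [G [G v] or [G v]] xor [G n]]]
  [G [G v] or [G [G v] or [G [G v] xor [G n]]]]
  [G [G [G v] or [G v]] or [G [G v] xor [G n]]]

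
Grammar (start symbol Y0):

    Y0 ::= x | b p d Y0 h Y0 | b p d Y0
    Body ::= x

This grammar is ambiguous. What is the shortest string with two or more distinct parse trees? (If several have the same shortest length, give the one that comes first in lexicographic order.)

length 1: no string has ≥2 trees
length 4: no string has ≥2 trees
length 6: no string has ≥2 trees
length 7: no string has ≥2 trees
length 9: b p d b p d x h x has 2 parse trees

Two derivations of b p d b p d x h x:
  Y0 ⇒ b p d Y0 h Y0 ⇒ b p d b p d Y0 h Y0 ⇒ b p d b p d x h Y0 ⇒ b p d b p d x h x
  Y0 ⇒ b p d Y0 ⇒ b p d b p d Y0 h Y0 ⇒ b p d b p d x h Y0 ⇒ b p d b p d x h x

b p d b p d x h x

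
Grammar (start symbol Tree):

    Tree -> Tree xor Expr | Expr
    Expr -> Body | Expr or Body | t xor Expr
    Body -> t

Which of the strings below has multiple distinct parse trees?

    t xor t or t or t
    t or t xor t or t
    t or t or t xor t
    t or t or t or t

t xor t or t or t

t xor t or t or t: 4 trees
t or t xor t or t: 1 tree
t or t or t xor t: 1 tree
t or t or t or t: 1 tree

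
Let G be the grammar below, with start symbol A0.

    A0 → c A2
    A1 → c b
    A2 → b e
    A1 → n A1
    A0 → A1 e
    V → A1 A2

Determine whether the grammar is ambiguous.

Ambiguous

Witness: c b e

Derivation 1: A0 ⇒ c A2 ⇒ c b e
Derivation 2: A0 ⇒ A1 e ⇒ c b e

Two distinct leftmost derivations for the same string.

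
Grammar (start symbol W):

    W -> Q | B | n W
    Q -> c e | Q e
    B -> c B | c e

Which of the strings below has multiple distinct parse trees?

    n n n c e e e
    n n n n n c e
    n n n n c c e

n n n c e e e: 1 tree
n n n n n c e: 2 trees
n n n n c c e: 1 tree

n n n n n c e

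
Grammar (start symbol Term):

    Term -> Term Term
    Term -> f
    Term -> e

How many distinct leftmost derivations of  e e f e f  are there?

Parse trees for e e f e f (showing first 6 of 14):
  [Term [Term e] [Term [Term e] [Term [Term f] [Term [Term e] [Term f]]]]]
  [Term [Term e] [Term [Term e] [Term [Term [Term f] [Term e]] [Term f]]]]
  [Term [Term e] [Term [Term [Term e] [Term f]] [Term [Term e] [Term f]]]]
  [Term [Term e] [Term [Term [Term e] [Term [Term f] [Term e]]] [Term f]]]
  [Term [Term e] [Term [Term [Term [Term e] [Term f]] [Term e]] [Term f]]]
  [Term [Term [Term e] [Term e]] [Term [Term f] [Term [Term e] [Term f]]]]

14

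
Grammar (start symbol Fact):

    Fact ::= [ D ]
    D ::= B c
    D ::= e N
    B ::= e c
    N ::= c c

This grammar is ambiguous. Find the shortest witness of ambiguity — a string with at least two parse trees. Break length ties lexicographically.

[ e c c ]

length 5: [ e c c ] has 2 parse trees

Two derivations of [ e c c ]:
  Fact ⇒ [ D ] ⇒ [ B c ] ⇒ [ e c c ]
  Fact ⇒ [ D ] ⇒ [ e N ] ⇒ [ e c c ]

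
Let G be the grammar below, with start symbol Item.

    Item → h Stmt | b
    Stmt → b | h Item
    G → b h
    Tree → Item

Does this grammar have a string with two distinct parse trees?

(G, Tree are unreachable from Item, so their rules don't affect L(Item).) The reachable rules are right-linear with at most one rule per (nonterminal, next-terminal) pair. Each input token forces the next rule, so parsing is deterministic.

Unambiguous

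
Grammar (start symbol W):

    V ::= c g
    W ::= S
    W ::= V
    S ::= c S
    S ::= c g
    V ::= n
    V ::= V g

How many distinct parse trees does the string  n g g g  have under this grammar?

Parse trees for n g g g:
  [W [V [V [V [V n] g] g] g]]

1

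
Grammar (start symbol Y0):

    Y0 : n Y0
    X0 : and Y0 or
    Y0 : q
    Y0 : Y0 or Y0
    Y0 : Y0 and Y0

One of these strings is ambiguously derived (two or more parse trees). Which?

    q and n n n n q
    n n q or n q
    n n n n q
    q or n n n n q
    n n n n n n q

n n q or n q

q and n n n n q: 1 tree
n n q or n q: 3 trees
n n n n q: 1 tree
q or n n n n q: 1 tree
n n n n n n q: 1 tree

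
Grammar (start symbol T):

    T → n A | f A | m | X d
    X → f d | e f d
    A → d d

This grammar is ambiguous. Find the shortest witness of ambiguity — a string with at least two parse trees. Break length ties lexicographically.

length 1: no string has ≥2 trees
length 3: f d d has 2 parse trees

Two derivations of f d d:
  T ⇒ f A ⇒ f d d
  T ⇒ X d ⇒ f d d

f d d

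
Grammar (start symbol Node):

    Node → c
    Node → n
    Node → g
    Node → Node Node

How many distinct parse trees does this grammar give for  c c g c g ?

Parse trees for c c g c g (showing first 6 of 14):
  [Node [Node c] [Node [Node c] [Node [Node g] [Node [Node c] [Node g]]]]]
  [Node [Node c] [Node [Node c] [Node [Node [Node g] [Node c]] [Node g]]]]
  [Node [Node c] [Node [Node [Node c] [Node g]] [Node [Node c] [Node g]]]]
  [Node [Node c] [Node [Node [Node c] [Node [Node g] [Node c]]] [Node g]]]
  [Node [Node c] [Node [Node [Node [Node c] [Node g]] [Node c]] [Node g]]]
  [Node [Node [Node c] [Node c]] [Node [Node g] [Node [Node c] [Node g]]]]

14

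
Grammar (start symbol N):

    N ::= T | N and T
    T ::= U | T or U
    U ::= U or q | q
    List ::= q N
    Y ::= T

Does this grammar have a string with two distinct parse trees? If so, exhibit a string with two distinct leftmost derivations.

Ambiguous

Witness: q or q

Derivation 1: N ⇒ T ⇒ U ⇒ U or q ⇒ q or q
Derivation 2: N ⇒ T ⇒ T or U ⇒ U or U ⇒ q or U ⇒ q or q

Two distinct leftmost derivations for the same string.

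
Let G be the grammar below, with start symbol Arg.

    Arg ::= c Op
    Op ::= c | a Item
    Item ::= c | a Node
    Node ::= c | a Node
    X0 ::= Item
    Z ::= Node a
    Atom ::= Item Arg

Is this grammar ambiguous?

(X0, Z, Atom are unreachable from Arg, so their rules don't affect L(Arg).) The reachable rules are right-linear with at most one rule per (nonterminal, next-terminal) pair. Each input token forces the next rule, so parsing is deterministic.

Unambiguous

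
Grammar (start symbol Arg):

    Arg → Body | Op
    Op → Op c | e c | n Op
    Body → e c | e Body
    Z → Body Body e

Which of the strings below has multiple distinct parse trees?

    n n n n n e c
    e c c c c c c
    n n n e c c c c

n n n e c c c c

n n n n n e c: 1 tree
e c c c c c c: 1 tree
n n n e c c c c: 20 trees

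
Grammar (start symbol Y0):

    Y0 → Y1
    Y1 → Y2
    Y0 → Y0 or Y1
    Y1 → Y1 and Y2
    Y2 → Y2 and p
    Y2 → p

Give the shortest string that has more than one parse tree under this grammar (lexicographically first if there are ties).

length 1: no string has ≥2 trees
length 3: p and p has 2 parse trees

Two derivations of p and p:
  Y0 ⇒ Y1 ⇒ Y2 ⇒ Y2 and p ⇒ p and p
  Y0 ⇒ Y1 ⇒ Y1 and Y2 ⇒ Y2 and Y2 ⇒ p and Y2 ⇒ p and p

p and p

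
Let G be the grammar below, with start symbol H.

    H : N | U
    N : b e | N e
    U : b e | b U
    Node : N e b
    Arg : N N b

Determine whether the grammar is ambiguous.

Witness: b e

Derivation 1: H ⇒ N ⇒ b e
Derivation 2: H ⇒ U ⇒ b e

Two distinct leftmost derivations for the same string.

Ambiguous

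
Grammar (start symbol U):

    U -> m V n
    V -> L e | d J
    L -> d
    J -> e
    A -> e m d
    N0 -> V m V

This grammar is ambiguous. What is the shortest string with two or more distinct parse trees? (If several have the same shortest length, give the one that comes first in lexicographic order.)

length 4: m d e n has 2 parse trees

Two derivations of m d e n:
  U ⇒ m V n ⇒ m L e n ⇒ m d e n
  U ⇒ m V n ⇒ m d J n ⇒ m d e n

m d e n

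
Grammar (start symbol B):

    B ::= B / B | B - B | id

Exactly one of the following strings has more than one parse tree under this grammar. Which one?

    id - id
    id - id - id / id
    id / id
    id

id - id: 1 tree
id - id - id / id: 5 trees
id / id: 1 tree
id: 1 tree

id - id - id / id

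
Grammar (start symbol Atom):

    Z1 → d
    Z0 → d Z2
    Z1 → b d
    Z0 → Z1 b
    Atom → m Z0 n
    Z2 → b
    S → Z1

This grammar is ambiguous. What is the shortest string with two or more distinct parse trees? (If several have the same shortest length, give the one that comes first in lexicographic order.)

length 4: m d b n has 2 parse trees

Two derivations of m d b n:
  Atom ⇒ m Z0 n ⇒ m d Z2 n ⇒ m d b n
  Atom ⇒ m Z0 n ⇒ m Z1 b n ⇒ m d b n

m d b n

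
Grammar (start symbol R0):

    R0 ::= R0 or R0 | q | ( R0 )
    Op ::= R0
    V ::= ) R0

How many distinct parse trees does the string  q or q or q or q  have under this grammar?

5

Parse trees for q or q or q or q:
  [R0 [R0 q] or [R0 [R0 q] or [R0 [R0 q] or [R0 q]]]]
  [R0 [R0 q] or [R0 [R0 [R0 q] or [R0 q]] or [R0 q]]]
  [R0 [R0 [R0 q] or [R0 q]] or [R0 [R0 q] or [R0 q]]]
  [R0 [R0 [R0 q] or [R0 [R0 q] or [R0 q]]] or [R0 q]]
  [R0 [R0 [R0 [R0 q] or [R0 q]] or [R0 q]] or [R0 q]]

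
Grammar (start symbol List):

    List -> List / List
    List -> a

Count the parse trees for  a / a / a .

2

Parse trees for a / a / a:
  [List [List a] / [List [List a] / [List a]]]
  [List [List [List a] / [List a]] / [List a]]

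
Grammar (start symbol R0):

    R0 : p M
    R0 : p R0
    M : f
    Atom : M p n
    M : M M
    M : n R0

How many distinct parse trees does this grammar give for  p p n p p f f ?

2

Parse trees for p p n p p f f:
  [R0 p [R0 p [M [M n [R0 p [R0 p [M f]]]] [M f]]]]
  [R0 p [R0 p [M n [R0 p [R0 p [M [M f] [M f]]]]]]]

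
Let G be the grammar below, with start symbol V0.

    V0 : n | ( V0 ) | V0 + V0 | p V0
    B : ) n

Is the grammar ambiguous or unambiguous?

Ambiguous

Witness: p n + n

Derivation 1: V0 ⇒ V0 + V0 ⇒ p V0 + V0 ⇒ p n + V0 ⇒ p n + n
Derivation 2: V0 ⇒ p V0 ⇒ p V0 + V0 ⇒ p n + V0 ⇒ p n + n

Two distinct leftmost derivations for the same string.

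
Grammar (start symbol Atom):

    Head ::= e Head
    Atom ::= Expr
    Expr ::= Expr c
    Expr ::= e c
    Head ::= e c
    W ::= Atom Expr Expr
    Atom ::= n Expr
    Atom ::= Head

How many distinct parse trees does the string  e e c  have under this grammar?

1

Parse trees for e e c:
  [Atom [Head e [Head e c]]]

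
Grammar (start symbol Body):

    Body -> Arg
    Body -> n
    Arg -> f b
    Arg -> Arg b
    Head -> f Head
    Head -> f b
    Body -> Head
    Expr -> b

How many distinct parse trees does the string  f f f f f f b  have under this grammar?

Parse trees for f f f f f f b:
  [Body [Head f [Head f [Head f [Head f [Head f [Head f b]]]]]]]

1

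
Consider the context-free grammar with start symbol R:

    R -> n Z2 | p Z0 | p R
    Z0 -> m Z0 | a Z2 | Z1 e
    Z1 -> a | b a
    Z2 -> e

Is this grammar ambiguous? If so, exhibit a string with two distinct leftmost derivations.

Witness: p a e

Derivation 1: R ⇒ p Z0 ⇒ p a Z2 ⇒ p a e
Derivation 2: R ⇒ p Z0 ⇒ p Z1 e ⇒ p a e

Two distinct leftmost derivations for the same string.

Ambiguous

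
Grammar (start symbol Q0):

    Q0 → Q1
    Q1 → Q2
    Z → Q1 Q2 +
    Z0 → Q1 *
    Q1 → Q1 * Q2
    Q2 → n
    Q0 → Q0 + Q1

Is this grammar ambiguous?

Only Q0, Q1, Q2 are reachable from Q0; ignoring the rest: Q0 → Q0 + Q1 | Q1  ;  Q1 → Q1 * Q2 | Q2  — a left-associative chain with Q2 at the bottom. Each string factors uniquely by precedence.

Unambiguous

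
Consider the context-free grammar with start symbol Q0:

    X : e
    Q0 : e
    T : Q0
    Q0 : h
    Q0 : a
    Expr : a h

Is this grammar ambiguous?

Unambiguous

Only Q0 is reachable from Q0; ignoring the rest: The reachable rules are right-linear with at most one rule per (nonterminal, next-terminal) pair. Each input token forces the next rule, so parsing is deterministic.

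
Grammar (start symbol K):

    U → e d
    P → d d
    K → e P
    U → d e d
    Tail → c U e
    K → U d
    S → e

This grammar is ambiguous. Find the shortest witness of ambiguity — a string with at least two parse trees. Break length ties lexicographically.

e d d

length 3: e d d has 2 parse trees

Two derivations of e d d:
  K ⇒ e P ⇒ e d d
  K ⇒ U d ⇒ e d d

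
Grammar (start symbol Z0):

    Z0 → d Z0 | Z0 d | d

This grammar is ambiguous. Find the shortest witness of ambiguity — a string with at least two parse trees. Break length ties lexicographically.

d d

length 1: no string has ≥2 trees
length 2: d d has 2 parse trees

Two derivations of d d:
  Z0 ⇒ d Z0 ⇒ d d
  Z0 ⇒ Z0 d ⇒ d d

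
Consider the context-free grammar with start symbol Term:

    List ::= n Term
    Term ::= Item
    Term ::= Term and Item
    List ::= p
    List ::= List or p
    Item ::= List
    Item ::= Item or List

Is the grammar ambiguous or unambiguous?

Witness: p or p

Derivation 1: Term ⇒ Item ⇒ List ⇒ List or p ⇒ p or p
Derivation 2: Term ⇒ Item ⇒ Item or List ⇒ List or List ⇒ p or List ⇒ p or p

Two distinct leftmost derivations for the same string.

Ambiguous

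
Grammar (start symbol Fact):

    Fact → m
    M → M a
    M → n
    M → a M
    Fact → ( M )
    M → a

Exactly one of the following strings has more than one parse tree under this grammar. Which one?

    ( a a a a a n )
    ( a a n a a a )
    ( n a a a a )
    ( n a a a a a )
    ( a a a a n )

( a a n a a a )

( a a a a a n ): 1 tree
( a a n a a a ): 10 trees
( n a a a a ): 1 tree
( n a a a a a ): 1 tree
( a a a a n ): 1 tree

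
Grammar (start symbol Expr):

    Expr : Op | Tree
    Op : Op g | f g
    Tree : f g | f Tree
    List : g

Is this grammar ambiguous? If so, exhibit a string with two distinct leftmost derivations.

Ambiguous

Witness: f g

Derivation 1: Expr ⇒ Op ⇒ f g
Derivation 2: Expr ⇒ Tree ⇒ f g

Two distinct leftmost derivations for the same string.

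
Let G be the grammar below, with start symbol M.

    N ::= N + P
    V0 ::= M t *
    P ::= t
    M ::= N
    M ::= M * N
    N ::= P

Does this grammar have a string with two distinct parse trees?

(V0 is unreachable from M, so its rules don't affect L(M).) The grammar is stratified — M handles '*' (left-recursive), N handles '+', P atoms. Each operator has a fixed associativity and precedence level, so every string has one parse.

Unambiguous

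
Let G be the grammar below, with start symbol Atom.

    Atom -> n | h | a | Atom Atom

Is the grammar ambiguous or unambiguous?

Ambiguous

Witness: a a a

Derivation 1: Atom ⇒ Atom Atom ⇒ a Atom ⇒ a Atom Atom ⇒ a a Atom ⇒ a a a
Derivation 2: Atom ⇒ Atom Atom ⇒ Atom Atom Atom ⇒ a Atom Atom ⇒ a a Atom ⇒ a a a

Two distinct leftmost derivations for the same string.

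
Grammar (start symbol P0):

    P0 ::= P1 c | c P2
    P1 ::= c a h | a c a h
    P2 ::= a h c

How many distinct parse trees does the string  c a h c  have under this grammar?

Parse trees for c a h c:
  [P0 [P1 c a h] c]
  [P0 c [P2 a h c]]

2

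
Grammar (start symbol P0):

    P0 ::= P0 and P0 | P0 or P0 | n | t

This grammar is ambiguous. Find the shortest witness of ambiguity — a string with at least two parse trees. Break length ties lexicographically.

length 1: no string has ≥2 trees
length 3: no string has ≥2 trees
length 5: n and n and n has 2 parse trees

Two derivations of n and n and n:
  P0 ⇒ P0 and P0 ⇒ P0 and P0 and P0 ⇒ n and P0 and P0 ⇒ n and n and P0 ⇒ n and n and n
  P0 ⇒ P0 and P0 ⇒ n and P0 ⇒ n and P0 and P0 ⇒ n and n and P0 ⇒ n and n and n

n and n and n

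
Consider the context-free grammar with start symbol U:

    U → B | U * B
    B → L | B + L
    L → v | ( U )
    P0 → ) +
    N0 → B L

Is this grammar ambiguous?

Unambiguous

(P0, N0 are unreachable from U, so their rules don't affect L(U).) The grammar is stratified — U handles '*' (left-recursive), B handles '+', L atoms. Each operator has a fixed associativity and precedence level, so every string has one parse.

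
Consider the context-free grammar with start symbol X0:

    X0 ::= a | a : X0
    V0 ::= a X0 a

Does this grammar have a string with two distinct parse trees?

Unambiguous

(V0 is unreachable from X0, so its rules don't affect L(X0).) Right-recursive list with a separator: after each atom, whether the separator follows determines the rule. One parse per string.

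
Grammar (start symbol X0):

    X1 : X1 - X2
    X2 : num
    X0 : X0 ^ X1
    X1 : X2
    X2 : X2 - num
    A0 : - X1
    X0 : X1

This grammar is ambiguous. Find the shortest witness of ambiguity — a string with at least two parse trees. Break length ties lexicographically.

length 1: no string has ≥2 trees
length 3: num - num has 2 parse trees

Two derivations of num - num:
  X0 ⇒ X1 ⇒ X1 - X2 ⇒ X2 - X2 ⇒ num - X2 ⇒ num - num
  X0 ⇒ X1 ⇒ X2 ⇒ X2 - num ⇒ num - num

num - num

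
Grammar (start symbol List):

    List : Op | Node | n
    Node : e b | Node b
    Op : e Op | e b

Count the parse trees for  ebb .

1

Parse trees for ebb:
  [List [Node [Node e b] b]]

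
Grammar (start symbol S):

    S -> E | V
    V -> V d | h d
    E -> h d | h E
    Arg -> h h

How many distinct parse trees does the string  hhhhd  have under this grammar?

1

Parse trees for hhhhd:
  [S [E h [E h [E h [E h d]]]]]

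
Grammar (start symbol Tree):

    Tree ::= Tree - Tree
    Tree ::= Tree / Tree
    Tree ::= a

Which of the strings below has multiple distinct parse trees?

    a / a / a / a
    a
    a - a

a / a / a / a

a / a / a / a: 5 trees
a: 1 tree
a - a: 1 tree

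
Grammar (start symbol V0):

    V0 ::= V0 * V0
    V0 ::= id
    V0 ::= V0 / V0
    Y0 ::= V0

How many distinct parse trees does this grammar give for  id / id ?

Parse trees for id / id:
  [V0 [V0 id] / [V0 id]]

1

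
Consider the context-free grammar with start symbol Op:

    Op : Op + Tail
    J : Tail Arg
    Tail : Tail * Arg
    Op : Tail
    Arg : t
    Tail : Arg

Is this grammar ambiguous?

(J is unreachable from Op, so its rules don't affect L(Op).) This is a standard precedence ladder (Op over Tail over Arg), with each level left-recursive on its own operator ('+' at Op, '*' at Tail). That structure is LR(1), hence unambiguous.

Unambiguous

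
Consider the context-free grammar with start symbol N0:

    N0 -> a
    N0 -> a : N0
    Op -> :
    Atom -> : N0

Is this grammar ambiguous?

Only N0 is reachable from N0; ignoring the rest: The reachable grammar is A → atom sep A | atom. Each atom is followed by either the separator (recurse) or end-of-string (stop) — no choice point.

Unambiguous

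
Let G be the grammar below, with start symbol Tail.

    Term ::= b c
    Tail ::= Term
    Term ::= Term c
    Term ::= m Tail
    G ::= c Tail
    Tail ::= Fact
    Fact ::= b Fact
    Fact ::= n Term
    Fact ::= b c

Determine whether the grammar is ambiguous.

Witness: b c

Derivation 1: Tail ⇒ Term ⇒ b c
Derivation 2: Tail ⇒ Fact ⇒ b c

Two distinct leftmost derivations for the same string.

Ambiguous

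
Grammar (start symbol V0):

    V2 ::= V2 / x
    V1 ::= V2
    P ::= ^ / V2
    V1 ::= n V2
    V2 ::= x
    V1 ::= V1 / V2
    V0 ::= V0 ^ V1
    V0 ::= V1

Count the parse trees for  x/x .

Parse trees for x/x:
  [V0 [V1 [V2 [V2 x] / x]]]
  [V0 [V1 [V1 [V2 x]] / [V2 x]]]

2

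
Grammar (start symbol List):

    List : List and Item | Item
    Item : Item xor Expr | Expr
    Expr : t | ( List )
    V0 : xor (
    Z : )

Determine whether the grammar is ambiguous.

Unambiguous

(V0, Z are unreachable from List, so their rules don't affect L(List).) This is a standard precedence ladder (List over Item over Expr), with each level left-recursive on its own operator ('and' at List, 'xor' at Item). That structure is LR(1), hence unambiguous.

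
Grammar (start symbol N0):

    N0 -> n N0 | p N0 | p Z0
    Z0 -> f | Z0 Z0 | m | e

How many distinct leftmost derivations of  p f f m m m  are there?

14

Parse trees for p f f m m m (showing first 6 of 14):
  [N0 p [Z0 [Z0 f] [Z0 [Z0 f] [Z0 [Z0 m] [Z0 [Z0 m] [Z0 m]]]]]]
  [N0 p [Z0 [Z0 f] [Z0 [Z0 f] [Z0 [Z0 [Z0 m] [Z0 m]] [Z0 m]]]]]
  [N0 p [Z0 [Z0 f] [Z0 [Z0 [Z0 f] [Z0 m]] [Z0 [Z0 m] [Z0 m]]]]]
  [N0 p [Z0 [Z0 f] [Z0 [Z0 [Z0 f] [Z0 [Z0 m] [Z0 m]]] [Z0 m]]]]
  [N0 p [Z0 [Z0 f] [Z0 [Z0 [Z0 [Z0 f] [Z0 m]] [Z0 m]] [Z0 m]]]]
  [N0 p [Z0 [Z0 [Z0 f] [Z0 f]] [Z0 [Z0 m] [Z0 [Z0 m] [Z0 m]]]]]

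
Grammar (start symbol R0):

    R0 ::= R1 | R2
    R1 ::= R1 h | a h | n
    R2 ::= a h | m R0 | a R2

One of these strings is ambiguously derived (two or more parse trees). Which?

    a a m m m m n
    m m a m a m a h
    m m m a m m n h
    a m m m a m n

a a m m m m n: 1 tree
m m a m a m a h: 2 trees
m m m a m m n h: 1 tree
a m m m a m n: 1 tree

m m a m a m a h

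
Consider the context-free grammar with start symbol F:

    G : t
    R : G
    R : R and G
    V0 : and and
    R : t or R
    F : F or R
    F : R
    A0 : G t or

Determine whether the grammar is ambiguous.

Ambiguous

Witness: t or t

Derivation 1: F ⇒ F or R ⇒ R or R ⇒ G or R ⇒ t or R ⇒ t or G ⇒ t or t
Derivation 2: F ⇒ R ⇒ t or R ⇒ t or G ⇒ t or t

Two distinct leftmost derivations for the same string.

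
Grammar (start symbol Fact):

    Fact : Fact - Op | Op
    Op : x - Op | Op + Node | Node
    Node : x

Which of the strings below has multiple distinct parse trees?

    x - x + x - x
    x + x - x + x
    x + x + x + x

x - x + x - x: 3 trees
x + x - x + x: 1 tree
x + x + x + x: 1 tree

x - x + x - x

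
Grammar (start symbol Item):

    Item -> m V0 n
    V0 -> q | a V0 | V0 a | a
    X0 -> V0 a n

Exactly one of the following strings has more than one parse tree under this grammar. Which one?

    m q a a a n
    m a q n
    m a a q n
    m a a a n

m a a a n

m q a a a n: 1 tree
m a q n: 1 tree
m a a q n: 1 tree
m a a a n: 4 trees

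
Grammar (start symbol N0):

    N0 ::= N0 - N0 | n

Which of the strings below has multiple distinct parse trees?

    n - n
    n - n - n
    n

n - n: 1 tree
n - n - n: 2 trees
n: 1 tree

n - n - n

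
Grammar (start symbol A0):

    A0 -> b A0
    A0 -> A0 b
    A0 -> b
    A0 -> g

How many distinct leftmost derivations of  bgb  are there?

2

Parse trees for bgb:
  [A0 b [A0 [A0 g] b]]
  [A0 [A0 b [A0 g]] b]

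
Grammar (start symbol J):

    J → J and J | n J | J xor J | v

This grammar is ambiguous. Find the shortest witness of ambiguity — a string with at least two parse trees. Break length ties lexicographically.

n v and v

length 1: no string has ≥2 trees
length 2: no string has ≥2 trees
length 3: no string has ≥2 trees
length 4: n v and v has 2 parse trees

Two derivations of n v and v:
  J ⇒ J and J ⇒ n J and J ⇒ n v and J ⇒ n v and v
  J ⇒ n J ⇒ n J and J ⇒ n v and J ⇒ n v and v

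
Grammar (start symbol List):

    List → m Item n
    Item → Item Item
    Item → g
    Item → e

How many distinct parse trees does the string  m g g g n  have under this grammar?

Parse trees for m g g g n:
  [List m [Item [Item g] [Item [Item g] [Item g]]] n]
  [List m [Item [Item [Item g] [Item g]] [Item g]] n]

2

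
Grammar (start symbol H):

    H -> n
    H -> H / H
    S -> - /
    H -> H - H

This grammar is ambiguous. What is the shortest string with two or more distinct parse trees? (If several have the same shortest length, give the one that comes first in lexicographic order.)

n - n - n

length 1: no string has ≥2 trees
length 3: no string has ≥2 trees
length 5: n - n - n has 2 parse trees

Two derivations of n - n - n:
  H ⇒ H - H ⇒ n - H ⇒ n - H - H ⇒ n - n - H ⇒ n - n - n
  H ⇒ H - H ⇒ H - H - H ⇒ n - H - H ⇒ n - n - H ⇒ n - n - n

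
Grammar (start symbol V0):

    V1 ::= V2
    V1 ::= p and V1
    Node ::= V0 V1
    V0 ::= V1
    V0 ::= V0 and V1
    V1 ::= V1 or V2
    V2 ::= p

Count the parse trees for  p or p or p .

1

Parse trees for p or p or p:
  [V0 [V1 [V1 [V1 [V2 p]] or [V2 p]] or [V2 p]]]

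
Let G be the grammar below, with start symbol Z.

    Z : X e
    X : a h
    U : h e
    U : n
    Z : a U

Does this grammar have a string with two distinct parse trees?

Ambiguous

Witness: a h e

Derivation 1: Z ⇒ X e ⇒ a h e
Derivation 2: Z ⇒ a U ⇒ a h e

Two distinct leftmost derivations for the same string.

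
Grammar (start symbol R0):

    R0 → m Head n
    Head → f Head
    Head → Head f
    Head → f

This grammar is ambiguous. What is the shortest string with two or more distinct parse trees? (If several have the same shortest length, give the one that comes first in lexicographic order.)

length 3: no string has ≥2 trees
length 4: m f f n has 2 parse trees

Two derivations of m f f n:
  R0 ⇒ m Head n ⇒ m f Head n ⇒ m f f n
  R0 ⇒ m Head n ⇒ m Head f n ⇒ m f f n

m f f n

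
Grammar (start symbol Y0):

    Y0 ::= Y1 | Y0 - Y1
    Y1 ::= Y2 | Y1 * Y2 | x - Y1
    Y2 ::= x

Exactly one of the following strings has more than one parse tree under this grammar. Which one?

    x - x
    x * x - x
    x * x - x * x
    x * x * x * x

x - x: 2 trees
x * x - x: 1 tree
x * x - x * x: 1 tree
x * x * x * x: 1 tree

x - x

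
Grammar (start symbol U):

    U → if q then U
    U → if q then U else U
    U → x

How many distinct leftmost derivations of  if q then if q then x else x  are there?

Parse trees for if q then if q then x else x:
  [U if q then [U if q then [U x] else [U x]]]
  [U if q then [U if q then [U x]] else [U x]]

2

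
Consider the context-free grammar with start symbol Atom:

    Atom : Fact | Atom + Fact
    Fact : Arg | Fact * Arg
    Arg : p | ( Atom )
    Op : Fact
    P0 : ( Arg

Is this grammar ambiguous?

(Op, P0 are unreachable from Atom, so their rules don't affect L(Atom).) This is a standard precedence ladder (Atom over Fact over Arg), with each level left-recursive on its own operator ('+' at Atom, '*' at Fact). That structure is LR(1), hence unambiguous.

Unambiguous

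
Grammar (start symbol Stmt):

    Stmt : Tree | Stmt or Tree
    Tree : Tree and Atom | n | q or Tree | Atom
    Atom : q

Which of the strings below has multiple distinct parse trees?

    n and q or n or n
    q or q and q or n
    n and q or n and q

n and q or n or n: 1 tree
q or q and q or n: 3 trees
n and q or n and q: 1 tree

q or q and q or n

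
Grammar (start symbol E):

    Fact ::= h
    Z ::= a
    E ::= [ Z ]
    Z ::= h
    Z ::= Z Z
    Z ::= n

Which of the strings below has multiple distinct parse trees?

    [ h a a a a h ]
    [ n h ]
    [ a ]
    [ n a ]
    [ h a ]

[ h a a a a h ]: 42 trees
[ n h ]: 1 tree
[ a ]: 1 tree
[ n a ]: 1 tree
[ h a ]: 1 tree

[ h a a a a h ]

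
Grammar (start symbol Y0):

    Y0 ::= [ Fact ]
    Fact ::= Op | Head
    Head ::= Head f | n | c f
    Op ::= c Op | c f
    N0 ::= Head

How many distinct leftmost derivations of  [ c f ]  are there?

2

Parse trees for [ c f ]:
  [Y0 [ [Fact [Op c f]] ]]
  [Y0 [ [Fact [Head c f]] ]]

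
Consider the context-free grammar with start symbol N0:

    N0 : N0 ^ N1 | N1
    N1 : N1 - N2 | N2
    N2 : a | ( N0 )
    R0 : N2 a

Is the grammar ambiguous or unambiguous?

Unambiguous

(R0 is unreachable from N0, so its rules don't affect L(N0).) The grammar is stratified — N0 handles '^' (left-recursive), N1 handles '-', N2 atoms. Each operator has a fixed associativity and precedence level, so every string has one parse.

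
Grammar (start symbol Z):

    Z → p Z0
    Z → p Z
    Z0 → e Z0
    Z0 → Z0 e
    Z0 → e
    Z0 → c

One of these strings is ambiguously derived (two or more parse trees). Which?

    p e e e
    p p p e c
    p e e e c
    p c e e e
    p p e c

p e e e: 4 trees
p p p e c: 1 tree
p e e e c: 1 tree
p c e e e: 1 tree
p p e c: 1 tree

p e e e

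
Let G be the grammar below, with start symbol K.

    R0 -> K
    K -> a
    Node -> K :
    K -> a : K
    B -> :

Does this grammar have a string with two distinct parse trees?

Only K is reachable from K; ignoring the rest: Right-recursive list with a separator: after each atom, whether the separator follows determines the rule. One parse per string.

Unambiguous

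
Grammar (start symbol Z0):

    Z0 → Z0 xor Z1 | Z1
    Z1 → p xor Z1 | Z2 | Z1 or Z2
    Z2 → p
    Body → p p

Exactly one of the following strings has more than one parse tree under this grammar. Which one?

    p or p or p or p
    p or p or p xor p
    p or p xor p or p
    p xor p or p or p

p or p or p or p: 1 tree
p or p or p xor p: 1 tree
p or p xor p or p: 1 tree
p xor p or p or p: 4 trees

p xor p or p or p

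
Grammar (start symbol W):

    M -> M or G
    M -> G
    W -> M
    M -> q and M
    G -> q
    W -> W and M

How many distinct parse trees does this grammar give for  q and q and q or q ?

Parse trees for q and q and q or q:
  [W [M [M q and [M q and [M [G q]]]] or [G q]]]
  [W [M q and [M [M q and [M [G q]]] or [G q]]]]
  [W [M q and [M q and [M [M [G q]] or [G q]]]]]
  [W [W [M [G q]]] and [M [M q and [M [G q]]] or [G q]]]
  [W [W [M [G q]]] and [M q and [M [M [G q]] or [G q]]]]
  [W [W [M q and [M [G q]]]] and [M [M [G q]] or [G q]]]
  [W [W [W [M [G q]]] and [M [G q]]] and [M [M [G q]] or [G q]]]

7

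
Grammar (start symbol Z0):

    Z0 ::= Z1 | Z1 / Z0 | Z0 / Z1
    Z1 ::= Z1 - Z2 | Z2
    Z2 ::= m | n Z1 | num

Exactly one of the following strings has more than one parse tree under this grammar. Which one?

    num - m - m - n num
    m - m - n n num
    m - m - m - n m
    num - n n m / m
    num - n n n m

num - n n m / m

num - m - m - n num: 1 tree
m - m - n n num: 1 tree
m - m - m - n m: 1 tree
num - n n m / m: 2 trees
num - n n n m: 1 tree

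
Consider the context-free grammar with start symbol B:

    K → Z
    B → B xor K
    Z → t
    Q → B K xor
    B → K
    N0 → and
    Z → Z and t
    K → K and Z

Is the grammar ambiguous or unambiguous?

Ambiguous

Witness: t and t

Derivation 1: B ⇒ K ⇒ Z ⇒ Z and t ⇒ t and t
Derivation 2: B ⇒ K ⇒ K and Z ⇒ Z and Z ⇒ t and Z ⇒ t and t

Two distinct leftmost derivations for the same string.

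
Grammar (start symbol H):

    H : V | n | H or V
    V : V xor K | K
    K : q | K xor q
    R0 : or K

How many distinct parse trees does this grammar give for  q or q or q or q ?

Parse trees for q or q or q or q:
  [H [H [H [H [V [K q]]] or [V [K q]]] or [V [K q]]] or [V [K q]]]

1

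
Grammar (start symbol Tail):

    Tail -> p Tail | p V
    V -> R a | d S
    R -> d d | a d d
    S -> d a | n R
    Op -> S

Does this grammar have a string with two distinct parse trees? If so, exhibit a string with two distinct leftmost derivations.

Ambiguous

Witness: p d d a

Derivation 1: Tail ⇒ p V ⇒ p R a ⇒ p d d a
Derivation 2: Tail ⇒ p V ⇒ p d S ⇒ p d d a

Two distinct leftmost derivations for the same string.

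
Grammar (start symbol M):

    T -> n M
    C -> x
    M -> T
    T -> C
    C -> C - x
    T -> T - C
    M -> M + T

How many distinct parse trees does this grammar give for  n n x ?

1

Parse trees for n n x:
  [M [T n [M [T n [M [T [C x]]]]]]]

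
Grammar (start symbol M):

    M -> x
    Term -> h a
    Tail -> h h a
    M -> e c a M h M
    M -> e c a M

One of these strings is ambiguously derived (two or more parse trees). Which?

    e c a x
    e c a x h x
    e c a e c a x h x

e c a e c a x h x

e c a x: 1 tree
e c a x h x: 1 tree
e c a e c a x h x: 2 trees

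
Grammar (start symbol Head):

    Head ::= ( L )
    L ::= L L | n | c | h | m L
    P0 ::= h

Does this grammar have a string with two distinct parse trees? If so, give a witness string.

Ambiguous

Witness: ( c c c )

Derivation 1: Head ⇒ ( L ) ⇒ ( L L ) ⇒ ( L L L ) ⇒ ( c L L ) ⇒ ( c c L ) ⇒ ( c c c )
Derivation 2: Head ⇒ ( L ) ⇒ ( L L ) ⇒ ( c L ) ⇒ ( c L L ) ⇒ ( c c L ) ⇒ ( c c c )

Two distinct leftmost derivations for the same string.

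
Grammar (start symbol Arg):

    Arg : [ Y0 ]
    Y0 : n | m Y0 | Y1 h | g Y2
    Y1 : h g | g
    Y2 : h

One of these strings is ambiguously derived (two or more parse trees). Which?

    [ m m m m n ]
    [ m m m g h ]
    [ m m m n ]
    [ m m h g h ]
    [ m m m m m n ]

[ m m m m n ]: 1 tree
[ m m m g h ]: 2 trees
[ m m m n ]: 1 tree
[ m m h g h ]: 1 tree
[ m m m m m n ]: 1 tree

[ m m m g h ]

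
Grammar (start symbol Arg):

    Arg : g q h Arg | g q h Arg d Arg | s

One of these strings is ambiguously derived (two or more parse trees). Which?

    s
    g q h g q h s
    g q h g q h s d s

g q h g q h s d s

s: 1 tree
g q h g q h s: 1 tree
g q h g q h s d s: 2 trees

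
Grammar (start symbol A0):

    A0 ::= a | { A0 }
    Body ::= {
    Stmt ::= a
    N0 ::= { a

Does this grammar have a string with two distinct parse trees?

Unambiguous

(Body, Stmt, N0 are unreachable from A0, so their rules don't affect L(A0).) L(A0) is { openⁿ atom closeⁿ : n ≥ 0 }. The bracket depth fixes n, and the derivation is forced at every step.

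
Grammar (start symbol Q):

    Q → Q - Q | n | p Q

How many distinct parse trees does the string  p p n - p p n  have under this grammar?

Parse trees for p p n - p p n:
  [Q [Q p [Q p [Q n]]] - [Q p [Q p [Q n]]]]
  [Q p [Q [Q p [Q n]] - [Q p [Q p [Q n]]]]]
  [Q p [Q p [Q [Q n] - [Q p [Q p [Q n]]]]]]

3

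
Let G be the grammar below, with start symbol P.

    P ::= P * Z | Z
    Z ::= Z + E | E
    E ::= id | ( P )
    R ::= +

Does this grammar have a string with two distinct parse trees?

Unambiguous

Only P, Z, E are reachable from P; ignoring the rest: P → P * Z | Z  ;  Z → Z + E | E  — a left-associative chain with E at the bottom. Each string factors uniquely by precedence.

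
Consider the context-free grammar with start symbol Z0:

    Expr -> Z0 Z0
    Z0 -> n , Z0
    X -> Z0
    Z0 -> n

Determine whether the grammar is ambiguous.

Unambiguous

(Expr, X are unreachable from Z0, so their rules don't affect L(Z0).) Right-recursive list with a separator: after each atom, whether the separator follows determines the rule. One parse per string.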